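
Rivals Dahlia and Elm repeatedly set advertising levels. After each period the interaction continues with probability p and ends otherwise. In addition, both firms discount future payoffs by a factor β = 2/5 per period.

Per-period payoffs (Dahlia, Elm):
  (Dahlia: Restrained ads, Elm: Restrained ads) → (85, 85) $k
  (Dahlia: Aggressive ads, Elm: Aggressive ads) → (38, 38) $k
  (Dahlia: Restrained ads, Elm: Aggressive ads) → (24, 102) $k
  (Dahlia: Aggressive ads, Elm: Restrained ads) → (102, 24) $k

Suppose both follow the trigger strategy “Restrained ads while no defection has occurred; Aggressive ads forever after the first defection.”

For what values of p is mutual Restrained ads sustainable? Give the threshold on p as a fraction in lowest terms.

85/128

Expected continuation weight on next period's payoff is β·p = 2/5·p, which plays the role of the discount factor.
Cooperation requires 2/5·p ≥ (102−85)/(102−38) = 17/64, hence p ≥ 85/128.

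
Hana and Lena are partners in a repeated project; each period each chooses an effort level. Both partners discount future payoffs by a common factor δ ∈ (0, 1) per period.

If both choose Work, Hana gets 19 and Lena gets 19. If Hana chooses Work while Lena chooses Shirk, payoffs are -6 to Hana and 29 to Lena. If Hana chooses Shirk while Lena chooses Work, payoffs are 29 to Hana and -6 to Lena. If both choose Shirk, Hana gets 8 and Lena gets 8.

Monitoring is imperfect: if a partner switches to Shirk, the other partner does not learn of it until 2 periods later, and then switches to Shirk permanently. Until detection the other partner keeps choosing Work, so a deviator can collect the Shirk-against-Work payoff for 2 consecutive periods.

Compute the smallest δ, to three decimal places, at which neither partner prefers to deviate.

0.690

Deviating for the 2 undetected periods gains 29−19 = 10 per period over cooperation, then loses 19−8 = 11 per period forever once punishment starts.
Gain: 10(1 + δ + … + δ^1); loss: 11·δ^2/(1−δ).
No profitable deviation ⇔ 10(1−δ^2) ≤ 11·δ^2, i.e. δ^2 ≥ 10/(10+11) = 10/21.
Hence δ ≥ (10/21)^(1/2) ≈ 0.690.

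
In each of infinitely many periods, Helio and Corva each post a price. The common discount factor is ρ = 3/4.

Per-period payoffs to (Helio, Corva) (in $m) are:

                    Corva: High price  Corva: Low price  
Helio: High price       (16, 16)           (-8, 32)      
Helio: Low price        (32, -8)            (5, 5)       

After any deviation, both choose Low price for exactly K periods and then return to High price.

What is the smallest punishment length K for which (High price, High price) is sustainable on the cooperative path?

Need Σ_{k=1}^{K} ρ^k ≥ (32−16)/(16−5) = 1.4545 at ρ = 3/4.
At K = 2 the sum is 1.3125 < 1.4545; at K = 3 it is 1.7344 ≥ 1.4545.
So the minimum punishment length is K = 3.

3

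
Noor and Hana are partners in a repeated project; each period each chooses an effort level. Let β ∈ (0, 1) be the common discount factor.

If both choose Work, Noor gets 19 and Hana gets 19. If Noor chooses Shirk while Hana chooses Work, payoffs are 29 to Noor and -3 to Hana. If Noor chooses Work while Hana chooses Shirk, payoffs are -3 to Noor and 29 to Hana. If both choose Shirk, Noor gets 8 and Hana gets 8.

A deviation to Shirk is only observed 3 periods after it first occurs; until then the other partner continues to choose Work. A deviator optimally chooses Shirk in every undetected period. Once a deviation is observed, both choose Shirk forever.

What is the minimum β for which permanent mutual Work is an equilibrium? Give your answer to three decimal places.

Deviating for the 3 undetected periods gains 29−19 = 10 per period over cooperation, then loses 19−8 = 11 per period forever once punishment starts.
Gain: 10(1 + β + … + β^2); loss: 11·β^3/(1−β).
No profitable deviation ⇔ 10(1−β^3) ≤ 11·β^3, i.e. β^3 ≥ 10/(10+11) = 10/21.
Hence β ≥ (10/21)^(1/3) ≈ 0.781.

0.781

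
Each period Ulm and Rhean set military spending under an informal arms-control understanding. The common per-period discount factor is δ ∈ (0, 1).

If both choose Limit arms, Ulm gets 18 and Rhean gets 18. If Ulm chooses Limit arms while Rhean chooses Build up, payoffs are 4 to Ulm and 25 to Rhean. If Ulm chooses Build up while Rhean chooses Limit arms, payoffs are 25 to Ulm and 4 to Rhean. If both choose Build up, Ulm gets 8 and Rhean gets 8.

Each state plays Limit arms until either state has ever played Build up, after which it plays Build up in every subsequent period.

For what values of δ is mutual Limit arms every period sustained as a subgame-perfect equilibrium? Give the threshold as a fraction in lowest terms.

7/17

Under grim trigger the critical discount factor is (T−C)/(T−P) with T = 25, C = 18, P = 8.
δ* = (25−18)/(25−8) = 7/17.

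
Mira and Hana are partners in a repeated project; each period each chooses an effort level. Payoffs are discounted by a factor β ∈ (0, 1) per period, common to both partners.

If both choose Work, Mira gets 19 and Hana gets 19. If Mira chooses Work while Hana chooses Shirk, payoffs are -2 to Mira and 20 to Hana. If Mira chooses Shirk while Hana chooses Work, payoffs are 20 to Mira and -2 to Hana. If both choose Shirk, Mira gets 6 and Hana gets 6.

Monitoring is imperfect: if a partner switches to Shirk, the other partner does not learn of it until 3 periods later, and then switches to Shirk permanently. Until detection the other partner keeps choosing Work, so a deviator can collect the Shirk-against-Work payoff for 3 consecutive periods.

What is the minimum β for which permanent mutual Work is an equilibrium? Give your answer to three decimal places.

Deviating for the 3 undetected periods gains 20−19 = 1 per period over cooperation, then loses 19−6 = 13 per period forever once punishment starts.
Gain: 1(1 + β + … + β^2); loss: 13·β^3/(1−β).
No profitable deviation ⇔ 1(1−β^3) ≤ 13·β^3, i.e. β^3 ≥ 1/(1+13) = 1/14.
Hence β ≥ (1/14)^(1/3) ≈ 0.415.

0.415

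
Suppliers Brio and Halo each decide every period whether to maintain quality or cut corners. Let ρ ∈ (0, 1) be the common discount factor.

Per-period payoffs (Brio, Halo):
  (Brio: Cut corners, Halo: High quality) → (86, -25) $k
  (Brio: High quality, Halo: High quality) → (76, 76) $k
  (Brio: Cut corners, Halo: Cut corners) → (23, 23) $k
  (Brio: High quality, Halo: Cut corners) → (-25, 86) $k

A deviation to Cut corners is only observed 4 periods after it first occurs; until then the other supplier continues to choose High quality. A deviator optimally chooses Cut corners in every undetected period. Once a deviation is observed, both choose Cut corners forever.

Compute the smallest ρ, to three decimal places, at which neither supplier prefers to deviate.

0.631

Deviating for the 4 undetected periods gains 86−76 = 10 per period over cooperation, then loses 76−23 = 53 per period forever once punishment starts.
Gain: 10(1 + ρ + … + ρ^3); loss: 53·ρ^4/(1−ρ).
No profitable deviation ⇔ 10(1−ρ^4) ≤ 53·ρ^4, i.e. ρ^4 ≥ 10/(10+53) = 10/63.
Hence ρ ≥ (10/63)^(1/4) ≈ 0.631.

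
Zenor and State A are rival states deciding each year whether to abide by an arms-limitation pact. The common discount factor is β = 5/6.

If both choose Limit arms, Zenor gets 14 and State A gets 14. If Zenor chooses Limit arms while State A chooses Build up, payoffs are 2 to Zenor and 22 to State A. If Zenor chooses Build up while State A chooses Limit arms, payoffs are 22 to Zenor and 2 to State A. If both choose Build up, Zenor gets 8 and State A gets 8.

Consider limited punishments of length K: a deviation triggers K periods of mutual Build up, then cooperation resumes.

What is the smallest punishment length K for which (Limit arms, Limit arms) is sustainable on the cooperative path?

Need Σ_{k=1}^{K} β^k ≥ (22−14)/(14−8) = 1.3333 at β = 5/6.
At K = 1 the sum is 0.8333 < 1.3333; at K = 2 it is 1.5278 ≥ 1.3333.
So the minimum punishment length is K = 2.

2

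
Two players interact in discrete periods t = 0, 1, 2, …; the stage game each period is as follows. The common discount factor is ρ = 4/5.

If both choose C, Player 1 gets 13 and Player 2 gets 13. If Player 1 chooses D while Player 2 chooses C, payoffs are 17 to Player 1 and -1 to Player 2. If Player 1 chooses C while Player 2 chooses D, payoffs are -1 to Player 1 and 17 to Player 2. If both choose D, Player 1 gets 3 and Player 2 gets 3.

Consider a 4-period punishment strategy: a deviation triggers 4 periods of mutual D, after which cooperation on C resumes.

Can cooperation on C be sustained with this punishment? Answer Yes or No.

Yes

IC: ρ+…+ρ^4 ≥ (17−13)/(13−3) = 2/5.
At ρ = 4/5: partial sum = 2.3616 ≥ 0.4000. Cooperation sustainable.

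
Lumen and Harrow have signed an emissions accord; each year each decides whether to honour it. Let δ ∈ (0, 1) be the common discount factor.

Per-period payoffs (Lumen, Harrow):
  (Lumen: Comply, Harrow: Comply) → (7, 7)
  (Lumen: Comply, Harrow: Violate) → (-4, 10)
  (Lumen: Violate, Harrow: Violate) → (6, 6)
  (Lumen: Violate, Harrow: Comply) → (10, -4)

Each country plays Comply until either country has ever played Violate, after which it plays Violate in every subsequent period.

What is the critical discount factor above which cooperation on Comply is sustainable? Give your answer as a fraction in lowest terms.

3/4

7/(1−δ) ≥ 10 + 6δ/(1−δ)
7 ≥ 10 − 4δ
δ ≥ 3/4.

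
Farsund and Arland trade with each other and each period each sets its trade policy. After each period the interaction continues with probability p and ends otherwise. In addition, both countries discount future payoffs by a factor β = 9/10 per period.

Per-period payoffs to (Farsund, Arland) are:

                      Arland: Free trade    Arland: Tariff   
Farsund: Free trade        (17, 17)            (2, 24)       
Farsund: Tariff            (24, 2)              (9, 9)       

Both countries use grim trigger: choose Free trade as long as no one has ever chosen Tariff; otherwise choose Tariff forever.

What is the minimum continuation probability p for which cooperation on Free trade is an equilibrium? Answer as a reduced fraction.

With continuation probability p and discount β, the effective per-period discount factor is βp.
Grim-trigger IC: βp ≥ (24−17)/(24−9) = 7/15.
So p ≥ (7/15)/(9/10) = 14/27.

14/27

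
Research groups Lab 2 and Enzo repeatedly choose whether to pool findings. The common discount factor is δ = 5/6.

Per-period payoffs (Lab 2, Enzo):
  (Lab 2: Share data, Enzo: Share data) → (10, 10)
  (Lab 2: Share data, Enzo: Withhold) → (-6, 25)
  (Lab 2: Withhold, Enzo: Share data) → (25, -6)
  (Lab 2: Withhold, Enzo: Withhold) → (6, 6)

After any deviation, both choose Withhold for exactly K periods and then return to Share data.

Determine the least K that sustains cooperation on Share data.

8

No profitable deviation requires (10−6)(δ+…+δ^K) ≥ 25−10, i.e. δ+…+δ^K ≥ 15/4 ≈ 3.7500.
With δ = 5/6, the partial sums are K=1: 0.8333, K=2: 1.5278, …, K=6: 3.3255, K=7: 3.6046, K=8: 3.8372.
K = 8 is the first length at which the sum reaches 3.7500.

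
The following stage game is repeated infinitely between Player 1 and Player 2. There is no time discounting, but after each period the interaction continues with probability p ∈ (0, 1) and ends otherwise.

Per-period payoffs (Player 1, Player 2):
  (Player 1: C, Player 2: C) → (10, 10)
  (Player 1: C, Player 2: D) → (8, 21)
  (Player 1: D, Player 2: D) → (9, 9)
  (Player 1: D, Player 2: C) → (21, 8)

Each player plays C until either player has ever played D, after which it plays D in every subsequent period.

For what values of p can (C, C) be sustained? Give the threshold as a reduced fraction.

11/12

With no time discounting, the continuation probability p plays the role of the discount factor.
Grim-trigger IC: 10/(1−p) ≥ 21 + 9p/(1−p) ⇒ p ≥ (21−10)/(21−9) = 11/12.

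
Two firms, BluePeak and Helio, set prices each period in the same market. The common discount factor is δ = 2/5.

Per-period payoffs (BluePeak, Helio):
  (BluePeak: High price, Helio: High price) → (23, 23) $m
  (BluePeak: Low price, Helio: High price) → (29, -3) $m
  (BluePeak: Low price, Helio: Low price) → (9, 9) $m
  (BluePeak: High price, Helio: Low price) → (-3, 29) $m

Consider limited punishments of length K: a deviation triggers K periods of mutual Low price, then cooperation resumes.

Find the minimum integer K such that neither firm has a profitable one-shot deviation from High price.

IC: δ(1−δ^K)/(1−δ) ≥ (29−23)/(23−9) = 3/7.
With δ = 2/5: need 1 − δ^K ≥ 3/7·(1−2/5)/(2/5), i.e. δ^K ≤ 0.3571.
Since (2/5)^1 = 0.4000 and (2/5)^2 = 0.1600, the smallest such K is 2.

2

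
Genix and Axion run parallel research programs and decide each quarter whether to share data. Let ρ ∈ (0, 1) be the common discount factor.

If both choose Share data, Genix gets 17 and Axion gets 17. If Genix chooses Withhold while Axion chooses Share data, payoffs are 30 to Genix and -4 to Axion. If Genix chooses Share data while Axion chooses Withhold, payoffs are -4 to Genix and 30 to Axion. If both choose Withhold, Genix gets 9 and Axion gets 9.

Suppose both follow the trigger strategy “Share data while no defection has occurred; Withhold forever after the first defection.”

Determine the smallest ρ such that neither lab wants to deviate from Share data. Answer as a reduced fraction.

Under grim trigger the critical discount factor is (T−C)/(T−P) with T = 30, C = 17, P = 9.
ρ* = (30−17)/(30−9) = 13/21.

13/21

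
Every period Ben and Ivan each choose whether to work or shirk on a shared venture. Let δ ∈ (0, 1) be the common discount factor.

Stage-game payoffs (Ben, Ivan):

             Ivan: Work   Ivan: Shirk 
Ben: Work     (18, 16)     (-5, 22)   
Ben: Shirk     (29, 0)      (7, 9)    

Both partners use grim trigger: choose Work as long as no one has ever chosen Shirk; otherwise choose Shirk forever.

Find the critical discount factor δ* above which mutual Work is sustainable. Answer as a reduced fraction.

For Ben: deviation gain 29−18 = 11, per-period punishment loss 18−7 = 11. IC gives δ ≥ 11/22 = 1/2.
For Ivan: gain 6, loss 7 per period, so δ ≥ 6/13.
The tighter constraint is Ben's, so cooperation needs δ ≥ 1/2.

1/2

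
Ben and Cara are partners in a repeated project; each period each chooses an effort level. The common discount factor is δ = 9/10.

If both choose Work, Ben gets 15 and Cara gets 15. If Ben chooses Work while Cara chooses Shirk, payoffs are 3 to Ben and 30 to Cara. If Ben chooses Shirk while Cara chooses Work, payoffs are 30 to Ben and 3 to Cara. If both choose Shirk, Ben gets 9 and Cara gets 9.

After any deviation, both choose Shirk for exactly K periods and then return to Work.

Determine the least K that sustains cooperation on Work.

4

IC: δ(1−δ^K)/(1−δ) ≥ (30−15)/(15−9) = 5/2.
With δ = 9/10: need 1 − δ^K ≥ 5/2·(1−9/10)/(9/10), i.e. δ^K ≤ 0.7222.
Since (9/10)^3 = 0.7290 and (9/10)^4 = 0.6561, the smallest such K is 4.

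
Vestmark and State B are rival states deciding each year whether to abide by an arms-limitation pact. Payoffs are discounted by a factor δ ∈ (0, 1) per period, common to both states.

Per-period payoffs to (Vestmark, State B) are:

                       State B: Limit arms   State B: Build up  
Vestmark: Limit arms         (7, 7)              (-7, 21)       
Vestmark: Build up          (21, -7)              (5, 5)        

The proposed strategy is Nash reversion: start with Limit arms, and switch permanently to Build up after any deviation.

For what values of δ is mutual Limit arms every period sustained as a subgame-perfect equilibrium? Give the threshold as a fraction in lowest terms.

7/8

Cooperation forever yields 7 each period: 7/(1−δ).
Deviating yields 21 once, then 5 forever: 21 + 5δ/(1−δ).
No profitable deviation requires 7/(1−δ) ≥ 21 + 5δ/(1−δ).
Multiplying by (1−δ): 7 ≥ 21(1−δ) + 5δ = 21 − 16δ.
So 16δ ≥ 14, i.e. δ ≥ 14/16 = 7/8.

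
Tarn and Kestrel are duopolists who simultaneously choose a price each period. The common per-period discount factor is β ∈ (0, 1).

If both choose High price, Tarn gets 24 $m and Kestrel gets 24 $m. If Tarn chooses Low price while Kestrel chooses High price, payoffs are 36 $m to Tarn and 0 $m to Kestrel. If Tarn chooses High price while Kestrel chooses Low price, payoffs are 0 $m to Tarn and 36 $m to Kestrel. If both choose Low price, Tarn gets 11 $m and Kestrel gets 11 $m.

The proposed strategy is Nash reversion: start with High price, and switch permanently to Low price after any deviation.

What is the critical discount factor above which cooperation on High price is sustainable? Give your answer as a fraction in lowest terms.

12/25

Cooperation forever yields 24 each period: 24/(1−β).
Deviating yields 36 once, then 11 forever: 36 + 11β/(1−β).
No profitable deviation requires 24/(1−β) ≥ 36 + 11β/(1−β).
Multiplying by (1−β): 24 ≥ 36(1−β) + 11β = 36 − 25β.
So 25β ≥ 12, i.e. β ≥ 12/25.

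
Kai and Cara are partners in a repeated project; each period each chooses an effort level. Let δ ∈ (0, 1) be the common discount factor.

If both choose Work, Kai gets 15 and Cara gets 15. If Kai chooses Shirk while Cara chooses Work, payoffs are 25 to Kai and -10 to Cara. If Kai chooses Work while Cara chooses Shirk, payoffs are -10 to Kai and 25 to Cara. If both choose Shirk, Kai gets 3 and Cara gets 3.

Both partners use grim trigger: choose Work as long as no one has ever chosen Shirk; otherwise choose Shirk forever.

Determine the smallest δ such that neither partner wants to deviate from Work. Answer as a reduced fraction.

Under grim trigger the critical discount factor is (T−C)/(T−P) with T = 25, C = 15, P = 3.
δ* = (25−15)/(25−3) = 10/22 = 5/11.

5/11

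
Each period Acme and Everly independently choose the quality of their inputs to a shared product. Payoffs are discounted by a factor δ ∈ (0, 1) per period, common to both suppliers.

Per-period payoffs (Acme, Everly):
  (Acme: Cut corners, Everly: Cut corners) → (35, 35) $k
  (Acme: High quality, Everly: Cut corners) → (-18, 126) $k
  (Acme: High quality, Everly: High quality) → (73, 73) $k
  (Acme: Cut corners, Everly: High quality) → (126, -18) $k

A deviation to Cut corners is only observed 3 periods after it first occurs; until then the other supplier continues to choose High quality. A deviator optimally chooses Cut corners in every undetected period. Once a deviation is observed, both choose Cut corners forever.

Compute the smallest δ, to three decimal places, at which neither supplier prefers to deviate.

0.835

Deviating for the 3 undetected periods gains 126−73 = 53 per period over cooperation, then loses 73−35 = 38 per period forever once punishment starts.
Gain: 53(1 + δ + … + δ^2); loss: 38·δ^3/(1−δ).
No profitable deviation ⇔ 53(1−δ^3) ≤ 38·δ^3, i.e. δ^3 ≥ 53/(53+38) = 53/91.
Hence δ ≥ (53/91)^(1/3) ≈ 0.835.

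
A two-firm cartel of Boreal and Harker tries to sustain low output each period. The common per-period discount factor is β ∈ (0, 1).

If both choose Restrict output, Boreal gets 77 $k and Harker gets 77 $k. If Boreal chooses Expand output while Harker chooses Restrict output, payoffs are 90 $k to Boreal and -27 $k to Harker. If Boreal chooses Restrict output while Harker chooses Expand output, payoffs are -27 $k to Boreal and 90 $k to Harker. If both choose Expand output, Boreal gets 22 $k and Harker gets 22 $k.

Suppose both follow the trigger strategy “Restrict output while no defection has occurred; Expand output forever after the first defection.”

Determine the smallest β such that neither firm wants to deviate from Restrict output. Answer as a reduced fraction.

13/68

Under grim trigger the critical discount factor is (T−C)/(T−P) with T = 90, C = 77, P = 22.
β* = (90−77)/(90−22) = 13/68.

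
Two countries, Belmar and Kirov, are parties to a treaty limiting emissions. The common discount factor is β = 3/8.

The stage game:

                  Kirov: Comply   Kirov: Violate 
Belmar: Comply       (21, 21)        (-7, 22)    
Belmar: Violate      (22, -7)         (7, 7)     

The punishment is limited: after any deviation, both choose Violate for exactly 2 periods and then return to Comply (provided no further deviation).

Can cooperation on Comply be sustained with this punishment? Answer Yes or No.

IC: β+…+β^2 ≥ (22−21)/(21−7) = 1/14.
At β = 3/8: partial sum = 0.5156 ≥ 0.0714. Cooperation sustainable.

Yes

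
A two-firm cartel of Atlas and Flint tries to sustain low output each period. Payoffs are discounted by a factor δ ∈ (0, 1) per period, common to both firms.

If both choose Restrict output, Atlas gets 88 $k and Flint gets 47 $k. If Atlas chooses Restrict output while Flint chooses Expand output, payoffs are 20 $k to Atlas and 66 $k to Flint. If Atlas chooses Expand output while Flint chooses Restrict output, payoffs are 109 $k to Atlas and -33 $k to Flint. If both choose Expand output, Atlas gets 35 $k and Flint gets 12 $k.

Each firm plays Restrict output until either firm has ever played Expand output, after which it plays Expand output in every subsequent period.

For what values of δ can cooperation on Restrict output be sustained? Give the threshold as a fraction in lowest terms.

Atlas: cooperation gives 88 each period; deviation gives 109 once then 35 forever.
  88/(1−δ) ≥ 109 + 35δ/(1−δ) ⇒ δ ≥ 21/74.
Flint: cooperation gives 47 each period; deviation gives 66 once then 12 forever.
  δ ≥ 19/54.
Both must hold, so the binding constraint is Flint's: δ ≥ 19/54.

19/54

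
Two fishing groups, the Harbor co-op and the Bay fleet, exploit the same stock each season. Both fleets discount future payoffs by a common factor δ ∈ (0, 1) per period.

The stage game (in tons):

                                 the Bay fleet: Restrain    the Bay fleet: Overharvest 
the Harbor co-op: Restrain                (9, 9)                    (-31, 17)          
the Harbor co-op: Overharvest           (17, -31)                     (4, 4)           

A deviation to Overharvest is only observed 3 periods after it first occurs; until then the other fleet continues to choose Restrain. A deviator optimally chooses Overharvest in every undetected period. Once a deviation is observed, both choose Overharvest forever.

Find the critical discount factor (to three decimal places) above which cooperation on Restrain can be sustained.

0.851

Deviating for the 3 undetected periods gains 17−9 = 8 per period over cooperation, then loses 9−4 = 5 per period forever once punishment starts.
Gain: 8(1 + δ + … + δ^2); loss: 5·δ^3/(1−δ).
No profitable deviation ⇔ 8(1−δ^3) ≤ 5·δ^3, i.e. δ^3 ≥ 8/(8+5) = 8/13.
Hence δ ≥ (8/13)^(1/3) ≈ 0.851.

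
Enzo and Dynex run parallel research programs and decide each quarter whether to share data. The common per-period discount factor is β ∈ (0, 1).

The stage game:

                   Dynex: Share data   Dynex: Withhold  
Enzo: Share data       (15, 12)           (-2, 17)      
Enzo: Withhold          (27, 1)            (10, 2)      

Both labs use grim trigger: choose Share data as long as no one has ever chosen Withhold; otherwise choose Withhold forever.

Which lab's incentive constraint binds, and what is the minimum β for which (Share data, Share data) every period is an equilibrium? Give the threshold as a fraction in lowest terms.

Enzo; β ≥ 12/17

Enzo: cooperation gives 15 each period; deviation gives 27 once then 10 forever.
  15/(1−β) ≥ 27 + 10β/(1−β) ⇒ β ≥ 12/17.
Dynex: cooperation gives 12 each period; deviation gives 17 once then 2 forever.
  β ≥ 5/15 = 1/3.
Both must hold, so the binding constraint is Enzo's: β ≥ 12/17.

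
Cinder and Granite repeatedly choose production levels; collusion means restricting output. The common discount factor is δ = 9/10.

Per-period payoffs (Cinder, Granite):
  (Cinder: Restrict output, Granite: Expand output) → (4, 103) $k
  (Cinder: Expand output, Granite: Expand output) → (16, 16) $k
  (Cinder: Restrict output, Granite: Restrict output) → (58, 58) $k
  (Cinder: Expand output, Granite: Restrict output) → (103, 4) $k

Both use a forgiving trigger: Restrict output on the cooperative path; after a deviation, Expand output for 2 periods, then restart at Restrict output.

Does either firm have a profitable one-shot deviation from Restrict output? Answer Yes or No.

IC: δ+…+δ^2 ≥ (103−58)/(58−16) = 15/14.
At δ = 9/10: partial sum = 1.7100 ≥ 1.0714. Cooperation sustainable.

No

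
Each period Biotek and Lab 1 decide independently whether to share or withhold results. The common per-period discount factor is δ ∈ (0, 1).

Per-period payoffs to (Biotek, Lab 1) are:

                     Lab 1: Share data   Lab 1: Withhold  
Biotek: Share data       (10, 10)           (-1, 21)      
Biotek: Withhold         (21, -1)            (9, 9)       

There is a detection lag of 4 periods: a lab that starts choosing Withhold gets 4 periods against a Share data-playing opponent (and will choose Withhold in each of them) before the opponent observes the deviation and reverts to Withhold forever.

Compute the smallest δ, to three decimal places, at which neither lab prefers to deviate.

A deviator earns 21 for 4 periods, then 9 forever; cooperating earns 10 forever. Multiplying the IC by (1−δ):
10 ≥ 21(1−δ^4) + 9δ^4, so 12·δ^4 ≥ 11 and δ^4 ≥ 11/12.
δ ≥ (11/12)^(1/4) ≈ 0.978.

0.978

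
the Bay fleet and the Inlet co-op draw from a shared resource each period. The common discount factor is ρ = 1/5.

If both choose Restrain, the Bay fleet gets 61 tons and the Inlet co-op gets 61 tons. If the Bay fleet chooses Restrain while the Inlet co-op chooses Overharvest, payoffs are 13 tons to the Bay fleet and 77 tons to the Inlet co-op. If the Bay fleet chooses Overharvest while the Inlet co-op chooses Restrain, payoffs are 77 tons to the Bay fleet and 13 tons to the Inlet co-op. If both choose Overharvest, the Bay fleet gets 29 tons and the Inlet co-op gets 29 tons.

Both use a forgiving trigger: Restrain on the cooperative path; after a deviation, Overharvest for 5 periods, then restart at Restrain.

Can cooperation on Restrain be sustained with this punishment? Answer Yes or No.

No

Comparing payoff streams over the 6 periods until play realigns: cooperate → 61(1+ρ+…+ρ^5); deviate → 77 + 29(ρ+…+ρ^5).
Cooperation is sustained iff (61−29)(ρ+…+ρ^5) ≥ 77−61.
ρ+…+ρ^5 = 1/5·(1−(1/5)^5)/(1−1/5) = 0.2499, and (77−61)/(61−29) = 0.5000.
0.2499 < 0.5000, so cooperation is not sustainable.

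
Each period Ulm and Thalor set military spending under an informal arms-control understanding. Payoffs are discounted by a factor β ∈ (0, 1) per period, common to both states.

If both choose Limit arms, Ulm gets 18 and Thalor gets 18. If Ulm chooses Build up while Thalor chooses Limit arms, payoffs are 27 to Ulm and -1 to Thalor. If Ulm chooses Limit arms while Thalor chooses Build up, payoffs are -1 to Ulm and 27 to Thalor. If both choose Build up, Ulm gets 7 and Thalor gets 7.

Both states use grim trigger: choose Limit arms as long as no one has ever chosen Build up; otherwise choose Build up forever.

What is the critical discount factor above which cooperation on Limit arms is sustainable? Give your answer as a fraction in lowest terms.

9/20

Under grim trigger the critical discount factor is (T−C)/(T−P) with T = 27, C = 18, P = 7.
β* = (27−18)/(27−7) = 9/20.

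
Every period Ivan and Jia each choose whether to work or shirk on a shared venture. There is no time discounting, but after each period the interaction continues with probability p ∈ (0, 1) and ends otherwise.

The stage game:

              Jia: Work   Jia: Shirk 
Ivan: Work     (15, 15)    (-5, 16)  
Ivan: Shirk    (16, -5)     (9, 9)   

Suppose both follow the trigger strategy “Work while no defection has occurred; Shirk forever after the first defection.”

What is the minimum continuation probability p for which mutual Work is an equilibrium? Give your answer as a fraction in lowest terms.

1/7

With no time discounting, the continuation probability p plays the role of the discount factor.
Grim-trigger IC: 15/(1−p) ≥ 16 + 9p/(1−p) ⇒ p ≥ (16−15)/(16−9) = 1/7.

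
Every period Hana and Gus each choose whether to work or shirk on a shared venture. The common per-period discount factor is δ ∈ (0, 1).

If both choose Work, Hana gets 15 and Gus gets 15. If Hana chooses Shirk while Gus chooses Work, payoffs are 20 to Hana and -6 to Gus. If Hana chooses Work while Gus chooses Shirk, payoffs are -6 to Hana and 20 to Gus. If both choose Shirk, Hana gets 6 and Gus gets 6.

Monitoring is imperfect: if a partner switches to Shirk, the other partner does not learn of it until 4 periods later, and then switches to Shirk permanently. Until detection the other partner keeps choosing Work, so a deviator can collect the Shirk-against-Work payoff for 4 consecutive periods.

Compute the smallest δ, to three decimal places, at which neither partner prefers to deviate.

0.773

Deviating for the 4 undetected periods gains 20−15 = 5 per period over cooperation, then loses 15−6 = 9 per period forever once punishment starts.
Gain: 5(1 + δ + … + δ^3); loss: 9·δ^4/(1−δ).
No profitable deviation ⇔ 5(1−δ^4) ≤ 9·δ^4, i.e. δ^4 ≥ 5/(5+9) = 5/14.
Hence δ ≥ (5/14)^(1/4) ≈ 0.773.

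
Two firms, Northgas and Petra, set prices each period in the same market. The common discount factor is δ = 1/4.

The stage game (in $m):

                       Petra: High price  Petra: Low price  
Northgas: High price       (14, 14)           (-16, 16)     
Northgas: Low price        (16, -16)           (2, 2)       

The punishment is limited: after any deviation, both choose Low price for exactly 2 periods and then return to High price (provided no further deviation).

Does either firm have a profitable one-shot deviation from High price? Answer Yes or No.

No

IC: δ+…+δ^2 ≥ (16−14)/(14−2) = 1/6.
At δ = 1/4: partial sum = 0.3125 ≥ 0.1667. Cooperation sustainable.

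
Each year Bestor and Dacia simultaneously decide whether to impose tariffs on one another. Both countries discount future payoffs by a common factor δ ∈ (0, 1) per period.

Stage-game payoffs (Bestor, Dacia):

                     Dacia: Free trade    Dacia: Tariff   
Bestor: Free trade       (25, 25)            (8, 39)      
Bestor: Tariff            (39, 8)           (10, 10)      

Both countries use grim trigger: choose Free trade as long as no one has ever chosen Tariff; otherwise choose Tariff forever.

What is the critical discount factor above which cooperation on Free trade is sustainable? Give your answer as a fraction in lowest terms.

Cooperation forever yields 25 each period: 25/(1−δ).
Deviating yields 39 once, then 10 forever: 39 + 10δ/(1−δ).
No profitable deviation requires 25/(1−δ) ≥ 39 + 10δ/(1−δ).
Multiplying by (1−δ): 25 ≥ 39(1−δ) + 10δ = 39 − 29δ.
So 29δ ≥ 14, i.e. δ ≥ 14/29.

14/29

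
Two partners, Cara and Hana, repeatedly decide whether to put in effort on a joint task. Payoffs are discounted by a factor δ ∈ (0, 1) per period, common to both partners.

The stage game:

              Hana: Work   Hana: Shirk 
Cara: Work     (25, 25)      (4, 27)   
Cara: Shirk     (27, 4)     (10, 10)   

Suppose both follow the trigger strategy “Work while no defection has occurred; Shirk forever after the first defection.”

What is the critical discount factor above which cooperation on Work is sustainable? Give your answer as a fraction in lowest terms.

2/17

25/(1−δ) ≥ 27 + 10δ/(1−δ)
25 ≥ 27 − 17δ
δ ≥ 2/17.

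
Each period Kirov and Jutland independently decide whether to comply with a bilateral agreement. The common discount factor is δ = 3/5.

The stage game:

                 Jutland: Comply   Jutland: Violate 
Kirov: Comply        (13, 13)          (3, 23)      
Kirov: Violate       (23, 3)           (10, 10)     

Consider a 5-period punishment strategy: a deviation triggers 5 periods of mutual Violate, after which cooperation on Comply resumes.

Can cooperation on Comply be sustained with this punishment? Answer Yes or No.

No

IC: δ+…+δ^5 ≥ (23−13)/(13−10) = 10/3.
At δ = 3/5: partial sum = 1.3834 < 3.3333. Cooperation not sustainable.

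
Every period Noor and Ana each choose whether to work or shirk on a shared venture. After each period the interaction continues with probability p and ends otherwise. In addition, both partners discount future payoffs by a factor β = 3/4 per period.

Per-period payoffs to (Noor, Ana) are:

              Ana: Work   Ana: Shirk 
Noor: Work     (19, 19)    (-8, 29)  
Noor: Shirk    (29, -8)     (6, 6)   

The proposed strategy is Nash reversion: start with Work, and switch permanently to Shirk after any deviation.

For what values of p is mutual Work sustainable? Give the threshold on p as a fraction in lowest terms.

Expected continuation weight on next period's payoff is β·p = 3/4·p, which plays the role of the discount factor.
Cooperation requires 3/4·p ≥ (29−19)/(29−6) = 10/23, hence p ≥ 40/69.

40/69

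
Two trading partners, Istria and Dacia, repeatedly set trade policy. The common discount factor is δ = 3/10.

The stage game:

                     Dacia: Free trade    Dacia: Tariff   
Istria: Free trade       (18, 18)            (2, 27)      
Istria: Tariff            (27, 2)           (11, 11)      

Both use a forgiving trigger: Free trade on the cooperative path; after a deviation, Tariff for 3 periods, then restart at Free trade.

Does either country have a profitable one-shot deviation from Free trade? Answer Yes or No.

A one-shot deviation gives 27 now, then 11 for 3 periods, then back to 18.
Gain from deviating: (27−18) today; loss: (18−11) in each of the next 3 periods.
No-deviation condition: (18−11)(δ+…+δ^3) ≥ 27−18, i.e. δ+…+δ^3 ≥ 9/7.
At δ = 3/10: δ+…+δ^3 = 0.4170 < 1.2857.
So cooperation is not sustainable.

Yes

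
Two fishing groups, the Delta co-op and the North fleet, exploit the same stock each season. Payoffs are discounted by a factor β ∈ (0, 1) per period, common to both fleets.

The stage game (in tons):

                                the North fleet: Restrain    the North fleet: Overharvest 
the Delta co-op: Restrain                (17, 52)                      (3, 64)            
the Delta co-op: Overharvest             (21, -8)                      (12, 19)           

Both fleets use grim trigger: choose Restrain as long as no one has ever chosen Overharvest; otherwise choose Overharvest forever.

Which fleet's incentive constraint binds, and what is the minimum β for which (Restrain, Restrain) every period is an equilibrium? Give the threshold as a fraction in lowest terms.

the Delta co-op; β ≥ 4/9

the Delta co-op: cooperation gives 17 each period; deviation gives 21 once then 12 forever.
  17/(1−β) ≥ 21 + 12β/(1−β) ⇒ β ≥ 4/9.
the North fleet: cooperation gives 52 each period; deviation gives 64 once then 19 forever.
  β ≥ 12/45 = 4/15.
Both must hold, so the binding constraint is the Delta co-op's: β ≥ 4/9.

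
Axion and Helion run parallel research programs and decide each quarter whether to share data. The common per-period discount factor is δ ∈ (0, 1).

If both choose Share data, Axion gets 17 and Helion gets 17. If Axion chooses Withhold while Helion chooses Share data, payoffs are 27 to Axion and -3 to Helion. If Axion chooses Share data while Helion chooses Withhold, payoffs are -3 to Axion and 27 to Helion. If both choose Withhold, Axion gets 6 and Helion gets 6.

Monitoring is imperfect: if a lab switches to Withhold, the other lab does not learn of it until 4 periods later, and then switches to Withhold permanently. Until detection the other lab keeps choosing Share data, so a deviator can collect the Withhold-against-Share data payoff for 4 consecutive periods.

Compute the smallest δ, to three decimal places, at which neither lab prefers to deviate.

0.831

A deviator earns 27 for 4 periods, then 6 forever; cooperating earns 17 forever. Multiplying the IC by (1−δ):
17 ≥ 27(1−δ^4) + 6δ^4, so 21·δ^4 ≥ 10 and δ^4 ≥ 10/21.
δ ≥ (10/21)^(1/4) ≈ 0.831.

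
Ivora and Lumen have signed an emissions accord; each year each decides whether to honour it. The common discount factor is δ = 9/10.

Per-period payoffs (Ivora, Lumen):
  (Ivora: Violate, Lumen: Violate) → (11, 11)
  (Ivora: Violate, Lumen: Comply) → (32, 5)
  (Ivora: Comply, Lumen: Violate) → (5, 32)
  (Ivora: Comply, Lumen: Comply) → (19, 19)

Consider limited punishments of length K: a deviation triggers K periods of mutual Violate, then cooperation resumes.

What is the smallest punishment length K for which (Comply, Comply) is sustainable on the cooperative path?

Need Σ_{k=1}^{K} δ^k ≥ (32−19)/(19−11) = 1.6250 at δ = 9/10.
At K = 1 the sum is 0.9000 < 1.6250; at K = 2 it is 1.7100 ≥ 1.6250.
So the minimum punishment length is K = 2.

2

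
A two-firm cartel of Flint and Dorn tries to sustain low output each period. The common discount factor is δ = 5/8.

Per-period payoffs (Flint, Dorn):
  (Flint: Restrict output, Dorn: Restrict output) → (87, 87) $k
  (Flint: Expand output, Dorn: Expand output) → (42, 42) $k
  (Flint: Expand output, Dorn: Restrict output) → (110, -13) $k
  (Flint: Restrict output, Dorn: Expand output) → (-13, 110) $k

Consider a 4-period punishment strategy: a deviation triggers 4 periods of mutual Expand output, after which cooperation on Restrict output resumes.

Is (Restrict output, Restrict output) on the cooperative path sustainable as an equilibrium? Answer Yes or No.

Yes

Comparing payoff streams over the 5 periods until play realigns: cooperate → 87(1+δ+…+δ^4); deviate → 110 + 42(δ+…+δ^4).
Cooperation is sustained iff (87−42)(δ+…+δ^4) ≥ 110−87.
δ+…+δ^4 = 5/8·(1−(5/8)^4)/(1−5/8) = 1.4124, and (110−87)/(87−42) = 0.5111.
1.4124 ≥ 0.5111, so cooperation is sustainable.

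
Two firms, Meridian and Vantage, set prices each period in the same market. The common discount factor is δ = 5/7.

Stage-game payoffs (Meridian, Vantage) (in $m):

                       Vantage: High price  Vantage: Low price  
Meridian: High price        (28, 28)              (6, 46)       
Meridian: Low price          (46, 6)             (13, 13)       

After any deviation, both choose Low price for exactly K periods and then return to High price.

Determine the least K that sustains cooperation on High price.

IC: δ(1−δ^K)/(1−δ) ≥ (46−28)/(28−13) = 6/5.
With δ = 5/7: need 1 − δ^K ≥ 6/5·(1−5/7)/(5/7), i.e. δ^K ≤ 0.5200.
Since (5/7)^1 = 0.7143 and (5/7)^2 = 0.5102, the smallest such K is 2.

2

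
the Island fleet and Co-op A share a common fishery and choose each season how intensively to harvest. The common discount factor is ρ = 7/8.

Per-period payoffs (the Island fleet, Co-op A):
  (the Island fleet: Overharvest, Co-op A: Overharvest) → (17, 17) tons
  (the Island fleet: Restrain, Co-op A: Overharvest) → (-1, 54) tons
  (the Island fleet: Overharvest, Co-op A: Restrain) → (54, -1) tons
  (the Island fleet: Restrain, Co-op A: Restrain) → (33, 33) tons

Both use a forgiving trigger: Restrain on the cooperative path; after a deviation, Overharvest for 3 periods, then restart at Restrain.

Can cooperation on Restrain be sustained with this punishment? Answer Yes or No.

Comparing payoff streams over the 4 periods until play realigns: cooperate → 33(1+ρ+…+ρ^3); deviate → 54 + 17(ρ+…+ρ^3).
Cooperation is sustained iff (33−17)(ρ+…+ρ^3) ≥ 54−33.
ρ+…+ρ^3 = 7/8·(1−(7/8)^3)/(1−7/8) = 2.3105, and (54−33)/(33−17) = 1.3125.
2.3105 ≥ 1.3125, so cooperation is sustainable.

Yes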